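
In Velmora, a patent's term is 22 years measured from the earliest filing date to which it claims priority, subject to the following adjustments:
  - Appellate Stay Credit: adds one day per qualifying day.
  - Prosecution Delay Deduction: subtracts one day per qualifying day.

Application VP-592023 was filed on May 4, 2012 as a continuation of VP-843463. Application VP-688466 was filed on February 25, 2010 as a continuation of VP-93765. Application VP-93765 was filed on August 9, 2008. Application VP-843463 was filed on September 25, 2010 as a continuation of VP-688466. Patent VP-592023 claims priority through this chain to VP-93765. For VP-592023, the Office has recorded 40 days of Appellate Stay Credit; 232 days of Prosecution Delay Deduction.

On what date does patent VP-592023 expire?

2030-01-29

Earliest priority filing: 9 August 2008.
Base term: 9 August 2008 + 22 years → 9 August 2030.
Appellate Stay Credit: +40 days → 18 September 2030.
Prosecution Delay Deduction: −232 days → 29 January 2030.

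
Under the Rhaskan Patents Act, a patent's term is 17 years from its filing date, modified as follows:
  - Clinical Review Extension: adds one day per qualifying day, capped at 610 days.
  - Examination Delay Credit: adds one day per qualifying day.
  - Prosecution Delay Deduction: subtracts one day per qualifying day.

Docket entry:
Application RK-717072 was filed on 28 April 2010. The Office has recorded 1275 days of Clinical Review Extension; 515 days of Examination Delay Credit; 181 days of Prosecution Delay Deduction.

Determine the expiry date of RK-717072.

2029-11-27

Base term: filing date + 17 years → 28 April 2027.
Clinical Review Extension: 1275 days claimed exceeds the 610-day cap, so +610 days → 28 December 2028.
Examination Delay Credit: +515 days → 27 May 2030.
Prosecution Delay Deduction: −181 days → 27 November 2029.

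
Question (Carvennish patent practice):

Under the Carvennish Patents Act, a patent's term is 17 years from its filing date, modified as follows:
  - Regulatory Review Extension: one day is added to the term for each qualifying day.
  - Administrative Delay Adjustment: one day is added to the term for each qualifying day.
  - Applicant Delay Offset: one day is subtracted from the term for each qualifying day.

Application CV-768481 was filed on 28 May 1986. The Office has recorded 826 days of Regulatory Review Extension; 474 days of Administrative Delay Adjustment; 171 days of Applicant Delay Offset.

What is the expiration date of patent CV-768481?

Base term: filing date + 17 years → 28 May 2003.
Regulatory Review Extension: +826 days → 31 August 2005.
Administrative Delay Adjustment: +474 days → 18 December 2006.
Applicant Delay Offset: −171 days → 30 June 2006.

2006-06-30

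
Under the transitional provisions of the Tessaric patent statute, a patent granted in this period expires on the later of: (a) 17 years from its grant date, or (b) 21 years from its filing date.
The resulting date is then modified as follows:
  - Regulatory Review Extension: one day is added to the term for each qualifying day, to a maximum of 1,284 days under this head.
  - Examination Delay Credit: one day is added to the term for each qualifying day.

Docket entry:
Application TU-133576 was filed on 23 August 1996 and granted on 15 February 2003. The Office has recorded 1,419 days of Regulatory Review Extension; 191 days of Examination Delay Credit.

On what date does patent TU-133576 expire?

2024-02-29

(a) grant + 17 years → 15 February 2020.
(b) filing + 21 years → 23 August 2017.
Later of the two: 15 February 2020.
Regulatory Review Extension: 1419 days claimed exceeds the 1284-day cap, so +1284 days → 22 August 2023.
Examination Delay Credit: +191 days → 29 February 2024.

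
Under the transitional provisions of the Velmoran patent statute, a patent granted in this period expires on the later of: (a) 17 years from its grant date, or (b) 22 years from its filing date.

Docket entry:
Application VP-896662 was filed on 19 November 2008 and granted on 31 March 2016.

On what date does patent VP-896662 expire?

(a) grant + 17 years → 31 March 2033.
(b) filing + 22 years → 19 November 2030.
Later of the two: 31 March 2033.

March 31, 2033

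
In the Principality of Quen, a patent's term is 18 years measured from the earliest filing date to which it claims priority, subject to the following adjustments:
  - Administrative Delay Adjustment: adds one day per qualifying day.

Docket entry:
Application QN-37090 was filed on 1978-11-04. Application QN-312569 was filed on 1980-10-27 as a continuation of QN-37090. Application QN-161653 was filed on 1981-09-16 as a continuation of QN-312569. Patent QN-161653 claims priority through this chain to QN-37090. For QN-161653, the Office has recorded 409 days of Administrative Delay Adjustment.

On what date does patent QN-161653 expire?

December 18, 1997

Earliest priority filing: 4 November 1978.
Base term: 4 November 1978 + 18 years → 4 November 1996.
Administrative Delay Adjustment: +409 days → 18 December 1997.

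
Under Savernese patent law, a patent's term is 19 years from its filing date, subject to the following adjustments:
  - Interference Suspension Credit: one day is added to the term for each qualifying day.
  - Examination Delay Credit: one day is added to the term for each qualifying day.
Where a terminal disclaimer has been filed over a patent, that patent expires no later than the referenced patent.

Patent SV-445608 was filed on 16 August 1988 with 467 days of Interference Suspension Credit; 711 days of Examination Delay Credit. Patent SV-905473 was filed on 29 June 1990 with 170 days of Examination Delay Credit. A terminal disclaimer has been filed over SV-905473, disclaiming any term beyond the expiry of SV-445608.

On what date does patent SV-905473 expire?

December 16, 2009

Natural term of SV-905473:
  Base: filing + 19 years → 29 June 2009.
  Examination Delay Credit: +170 days → 16 December 2009.
Expiry of referenced patent SV-445608:
  Base: filing + 19 years → 16 August 2007.
  Interference Suspension Credit: +467 days → 25 November 2008.
  Examination Delay Credit: +711 days → 6 November 2010.
Terminal disclaimer: SV-905473 expires on the earlier of 16 December 2009 and 6 November 2010.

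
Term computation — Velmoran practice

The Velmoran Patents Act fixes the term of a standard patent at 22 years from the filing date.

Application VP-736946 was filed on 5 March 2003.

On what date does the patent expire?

Filing date + 22 years → 5 March 2025.

2025-03-05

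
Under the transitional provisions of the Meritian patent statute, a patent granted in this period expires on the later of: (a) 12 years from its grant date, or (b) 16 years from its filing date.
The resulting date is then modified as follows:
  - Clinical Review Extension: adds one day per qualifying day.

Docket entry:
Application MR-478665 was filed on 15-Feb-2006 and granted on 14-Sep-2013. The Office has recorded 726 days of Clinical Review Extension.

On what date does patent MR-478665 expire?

September 10, 2027

(a) grant + 12 years → 14 September 2025.
(b) filing + 16 years → 15 February 2022.
Later of the two: 14 September 2025.
Clinical Review Extension: +726 days → 10 September 2027.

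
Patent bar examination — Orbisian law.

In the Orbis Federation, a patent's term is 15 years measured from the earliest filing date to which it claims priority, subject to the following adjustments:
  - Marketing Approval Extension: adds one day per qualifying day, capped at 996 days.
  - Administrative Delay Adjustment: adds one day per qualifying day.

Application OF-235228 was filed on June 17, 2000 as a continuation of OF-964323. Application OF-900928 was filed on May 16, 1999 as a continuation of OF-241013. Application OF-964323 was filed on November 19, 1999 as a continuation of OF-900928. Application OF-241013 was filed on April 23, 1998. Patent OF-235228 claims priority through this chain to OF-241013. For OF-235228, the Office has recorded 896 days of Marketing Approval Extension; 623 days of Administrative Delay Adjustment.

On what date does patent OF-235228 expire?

June 20, 2017

Earliest priority filing: 23 April 1998.
Base term: 23 April 1998 + 15 years → 23 April 2013.
Marketing Approval Extension: 896 days (within the 996-day cap) → +896 days → 6 October 2015.
Administrative Delay Adjustment: +623 days → 20 June 2017.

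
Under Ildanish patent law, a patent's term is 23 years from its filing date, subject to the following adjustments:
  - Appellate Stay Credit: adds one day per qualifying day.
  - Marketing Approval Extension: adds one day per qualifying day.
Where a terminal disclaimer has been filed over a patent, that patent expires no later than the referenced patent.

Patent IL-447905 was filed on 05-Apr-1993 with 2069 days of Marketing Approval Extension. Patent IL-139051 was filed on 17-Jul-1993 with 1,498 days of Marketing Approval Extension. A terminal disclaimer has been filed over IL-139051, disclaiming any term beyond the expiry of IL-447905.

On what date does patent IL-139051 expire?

2020-08-23

Natural term of IL-139051:
  Base: filing + 23 years → 17 July 2016.
  Marketing Approval Extension: +1498 days → 23 August 2020.
Expiry of referenced patent IL-447905:
  Base: filing + 23 years → 5 April 2016.
  Marketing Approval Extension: +2069 days → 4 December 2021.
Terminal disclaimer: IL-139051 expires on the earlier of 23 August 2020 and 4 December 2021.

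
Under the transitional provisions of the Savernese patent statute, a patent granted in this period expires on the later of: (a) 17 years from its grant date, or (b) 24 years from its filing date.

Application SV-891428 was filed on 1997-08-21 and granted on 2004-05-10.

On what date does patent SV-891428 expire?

August 21, 2021

(a) grant + 17 years → 10 May 2021.
(b) filing + 24 years → 21 August 2021.
Later of the two: 21 August 2021.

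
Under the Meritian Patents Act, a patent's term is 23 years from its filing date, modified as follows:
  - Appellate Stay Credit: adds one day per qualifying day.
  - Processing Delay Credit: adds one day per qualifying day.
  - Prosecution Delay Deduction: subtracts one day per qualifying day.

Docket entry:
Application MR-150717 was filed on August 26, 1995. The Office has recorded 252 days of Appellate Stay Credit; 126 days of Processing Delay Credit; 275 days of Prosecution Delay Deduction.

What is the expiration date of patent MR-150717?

2018-12-07

Base term: filing date + 23 years → 26 August 2018.
Appellate Stay Credit: +252 days → 5 May 2019.
Processing Delay Credit: +126 days → 8 September 2019.
Prosecution Delay Deduction: −275 days → 7 December 2018.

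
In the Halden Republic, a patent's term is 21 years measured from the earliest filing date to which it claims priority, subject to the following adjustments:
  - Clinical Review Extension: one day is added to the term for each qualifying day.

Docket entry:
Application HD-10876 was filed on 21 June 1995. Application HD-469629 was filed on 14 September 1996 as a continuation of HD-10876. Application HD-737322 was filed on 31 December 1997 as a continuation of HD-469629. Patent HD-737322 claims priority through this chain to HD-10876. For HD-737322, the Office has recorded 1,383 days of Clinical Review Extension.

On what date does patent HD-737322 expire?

April 4, 2020

Earliest priority filing: 21 June 1995.
Base term: 21 June 1995 + 21 years → 21 June 2016.
Clinical Review Extension: +1383 days → 4 April 2020.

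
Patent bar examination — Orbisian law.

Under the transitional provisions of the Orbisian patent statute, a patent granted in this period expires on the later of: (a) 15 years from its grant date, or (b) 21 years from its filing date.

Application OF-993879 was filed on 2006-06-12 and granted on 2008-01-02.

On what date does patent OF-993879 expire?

2027-06-12

(a) grant + 15 years → 2 January 2023.
(b) filing + 21 years → 12 June 2027.
Later of the two: 12 June 2027.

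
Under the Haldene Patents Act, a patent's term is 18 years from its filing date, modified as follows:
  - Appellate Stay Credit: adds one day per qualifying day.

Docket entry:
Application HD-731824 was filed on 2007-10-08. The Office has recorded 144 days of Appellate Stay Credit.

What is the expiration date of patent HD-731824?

2026-03-01

Base term: filing date + 18 years → 8 October 2025.
Appellate Stay Credit: +144 days → 1 March 2026.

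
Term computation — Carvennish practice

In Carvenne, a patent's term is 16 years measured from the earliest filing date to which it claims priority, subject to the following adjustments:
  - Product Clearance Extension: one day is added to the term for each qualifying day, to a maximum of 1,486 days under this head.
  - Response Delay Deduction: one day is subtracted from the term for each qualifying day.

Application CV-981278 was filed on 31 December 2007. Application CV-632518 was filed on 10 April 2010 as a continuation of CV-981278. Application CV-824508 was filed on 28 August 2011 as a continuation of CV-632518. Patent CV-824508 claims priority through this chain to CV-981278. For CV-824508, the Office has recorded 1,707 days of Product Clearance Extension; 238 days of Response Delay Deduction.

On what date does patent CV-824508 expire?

June 1, 2027

Earliest priority filing: 31 December 2007.
Base term: 31 December 2007 + 16 years → 31 December 2023.
Product Clearance Extension: 1707 days claimed exceeds the 1486-day cap, so +1486 days → 25 January 2028.
Response Delay Deduction: −238 days → 1 June 2027.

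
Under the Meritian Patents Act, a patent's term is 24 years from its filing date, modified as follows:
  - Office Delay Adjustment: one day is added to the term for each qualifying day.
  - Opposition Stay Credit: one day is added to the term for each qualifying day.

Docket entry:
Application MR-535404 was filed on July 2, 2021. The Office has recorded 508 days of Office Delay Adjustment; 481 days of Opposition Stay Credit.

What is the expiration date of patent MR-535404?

2048-03-17

Base term: filing date + 24 years → 2 July 2045.
Office Delay Adjustment: +508 days → 22 November 2046.
Opposition Stay Credit: +481 days → 17 March 2048.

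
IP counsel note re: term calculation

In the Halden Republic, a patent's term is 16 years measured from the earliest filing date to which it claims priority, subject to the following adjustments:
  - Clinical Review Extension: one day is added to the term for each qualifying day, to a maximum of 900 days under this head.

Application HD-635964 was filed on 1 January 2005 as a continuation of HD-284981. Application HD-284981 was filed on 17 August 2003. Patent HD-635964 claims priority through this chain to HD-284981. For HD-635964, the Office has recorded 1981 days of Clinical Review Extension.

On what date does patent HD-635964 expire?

February 2, 2022

Earliest priority filing: 17 August 2003.
Base term: 17 August 2003 + 16 years → 17 August 2019.
Clinical Review Extension: 1981 days claimed exceeds the 900-day cap, so +900 days → 2 February 2022.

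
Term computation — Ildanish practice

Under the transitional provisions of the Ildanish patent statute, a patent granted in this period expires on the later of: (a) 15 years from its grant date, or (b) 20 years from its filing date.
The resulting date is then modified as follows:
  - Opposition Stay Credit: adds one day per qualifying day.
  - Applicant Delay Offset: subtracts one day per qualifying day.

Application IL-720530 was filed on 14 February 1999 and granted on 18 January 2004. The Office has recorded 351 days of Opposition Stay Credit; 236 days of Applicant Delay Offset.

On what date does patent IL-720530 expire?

(a) grant + 15 years → 18 January 2019.
(b) filing + 20 years → 14 February 2019.
Later of the two: 14 February 2019.
Opposition Stay Credit: +351 days → 31 January 2020.
Applicant Delay Offset: −236 days → 9 June 2019.

June 9, 2019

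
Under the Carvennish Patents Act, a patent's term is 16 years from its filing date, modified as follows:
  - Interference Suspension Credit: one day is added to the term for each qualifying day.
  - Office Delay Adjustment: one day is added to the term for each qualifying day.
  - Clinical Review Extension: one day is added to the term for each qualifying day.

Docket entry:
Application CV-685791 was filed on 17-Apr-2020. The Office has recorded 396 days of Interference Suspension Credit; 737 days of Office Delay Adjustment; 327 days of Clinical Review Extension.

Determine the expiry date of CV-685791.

Base term: filing date + 16 years → 17 April 2036.
Interference Suspension Credit: +396 days → 18 May 2037.
Office Delay Adjustment: +737 days → 25 May 2039.
Clinical Review Extension: +327 days → 16 April 2040.

2040-04-16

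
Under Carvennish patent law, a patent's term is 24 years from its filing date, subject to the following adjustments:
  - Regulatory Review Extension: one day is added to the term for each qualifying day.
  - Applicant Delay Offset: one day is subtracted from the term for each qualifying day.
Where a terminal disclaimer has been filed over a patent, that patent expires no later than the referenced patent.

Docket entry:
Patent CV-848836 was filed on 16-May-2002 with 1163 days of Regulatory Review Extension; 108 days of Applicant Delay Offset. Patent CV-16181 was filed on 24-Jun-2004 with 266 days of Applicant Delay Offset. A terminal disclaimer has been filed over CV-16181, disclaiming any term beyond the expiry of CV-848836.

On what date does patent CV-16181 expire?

Natural term of CV-16181:
  Base: filing + 24 years → 24 June 2028.
  Applicant Delay Offset: −266 days → 2 October 2027.
Expiry of referenced patent CV-848836:
  Base: filing + 24 years → 16 May 2026.
  Regulatory Review Extension: +1163 days → 22 July 2029.
  Applicant Delay Offset: −108 days → 5 April 2029.
Terminal disclaimer: CV-16181 expires on the earlier of 2 October 2027 and 5 April 2029.

2027-10-02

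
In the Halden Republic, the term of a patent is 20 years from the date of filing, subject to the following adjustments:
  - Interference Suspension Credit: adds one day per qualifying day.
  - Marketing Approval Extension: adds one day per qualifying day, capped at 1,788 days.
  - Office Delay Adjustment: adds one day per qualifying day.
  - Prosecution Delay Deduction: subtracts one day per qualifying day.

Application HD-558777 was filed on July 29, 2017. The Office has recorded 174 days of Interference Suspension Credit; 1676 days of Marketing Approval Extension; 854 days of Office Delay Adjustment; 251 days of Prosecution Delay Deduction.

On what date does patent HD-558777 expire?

April 16, 2044

Base term: filing date + 20 years → 29 July 2037.
Interference Suspension Credit: +174 days → 19 January 2038.
Marketing Approval Extension: 1676 days (within the 1788-day cap) → +1676 days → 22 August 2042.
Office Delay Adjustment: +854 days → 23 December 2044.
Prosecution Delay Deduction: −251 days → 16 April 2044.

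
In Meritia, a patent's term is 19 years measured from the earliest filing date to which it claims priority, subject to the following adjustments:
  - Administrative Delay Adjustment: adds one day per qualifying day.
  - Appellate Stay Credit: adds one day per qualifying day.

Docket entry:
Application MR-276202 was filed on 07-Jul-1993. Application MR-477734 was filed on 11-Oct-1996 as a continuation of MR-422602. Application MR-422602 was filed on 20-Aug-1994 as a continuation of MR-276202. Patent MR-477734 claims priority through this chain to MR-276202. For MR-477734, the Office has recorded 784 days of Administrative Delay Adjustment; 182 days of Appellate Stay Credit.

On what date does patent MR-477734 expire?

February 28, 2015

Earliest priority filing: 7 July 1993.
Base term: 7 July 1993 + 19 years → 7 July 2012.
Administrative Delay Adjustment: +784 days → 30 August 2014.
Appellate Stay Credit: +182 days → 28 February 2015.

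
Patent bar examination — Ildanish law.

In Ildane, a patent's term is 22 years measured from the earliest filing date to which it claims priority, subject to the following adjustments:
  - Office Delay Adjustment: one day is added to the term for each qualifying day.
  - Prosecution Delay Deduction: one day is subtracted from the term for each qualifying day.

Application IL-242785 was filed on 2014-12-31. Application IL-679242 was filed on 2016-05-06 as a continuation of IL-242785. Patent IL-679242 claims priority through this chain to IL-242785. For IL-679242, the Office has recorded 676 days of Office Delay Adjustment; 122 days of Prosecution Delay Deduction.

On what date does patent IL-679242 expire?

2038-07-08

Earliest priority filing: 31 December 2014.
Base term: 31 December 2014 + 22 years → 31 December 2036.
Office Delay Adjustment: +676 days → 7 November 2038.
Prosecution Delay Deduction: −122 days → 8 July 2038.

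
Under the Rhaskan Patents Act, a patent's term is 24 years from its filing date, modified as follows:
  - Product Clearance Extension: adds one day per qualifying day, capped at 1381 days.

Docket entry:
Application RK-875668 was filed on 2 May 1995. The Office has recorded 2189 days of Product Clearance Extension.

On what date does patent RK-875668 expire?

February 11, 2023

Base term: filing date + 24 years → 2 May 2019.
Product Clearance Extension: 2189 days claimed exceeds the 1381-day cap, so +1381 days → 11 February 2023.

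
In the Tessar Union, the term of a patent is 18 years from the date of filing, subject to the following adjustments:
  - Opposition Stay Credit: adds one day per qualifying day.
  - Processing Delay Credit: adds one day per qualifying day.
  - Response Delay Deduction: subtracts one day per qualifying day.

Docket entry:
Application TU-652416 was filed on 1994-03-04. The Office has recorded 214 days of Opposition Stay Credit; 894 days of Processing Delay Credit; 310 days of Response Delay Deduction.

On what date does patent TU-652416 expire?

Base term: filing date + 18 years → 4 March 2012.
Opposition Stay Credit: +214 days → 4 October 2012.
Processing Delay Credit: +894 days → 17 March 2015.
Response Delay Deduction: −310 days → 11 May 2014.

May 11, 2014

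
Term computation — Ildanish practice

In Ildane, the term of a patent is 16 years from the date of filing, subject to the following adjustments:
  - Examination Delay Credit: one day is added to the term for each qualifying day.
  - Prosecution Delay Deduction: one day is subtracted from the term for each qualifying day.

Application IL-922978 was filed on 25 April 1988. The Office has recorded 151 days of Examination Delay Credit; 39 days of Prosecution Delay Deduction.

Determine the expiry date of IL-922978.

Base term: filing date + 16 years → 25 April 2004.
Examination Delay Credit: +151 days → 23 September 2004.
Prosecution Delay Deduction: −39 days → 15 August 2004.

August 15, 2004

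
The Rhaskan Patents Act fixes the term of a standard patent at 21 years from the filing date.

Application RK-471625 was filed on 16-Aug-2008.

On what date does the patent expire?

Filing date + 21 years → 16 August 2029.

2029-08-16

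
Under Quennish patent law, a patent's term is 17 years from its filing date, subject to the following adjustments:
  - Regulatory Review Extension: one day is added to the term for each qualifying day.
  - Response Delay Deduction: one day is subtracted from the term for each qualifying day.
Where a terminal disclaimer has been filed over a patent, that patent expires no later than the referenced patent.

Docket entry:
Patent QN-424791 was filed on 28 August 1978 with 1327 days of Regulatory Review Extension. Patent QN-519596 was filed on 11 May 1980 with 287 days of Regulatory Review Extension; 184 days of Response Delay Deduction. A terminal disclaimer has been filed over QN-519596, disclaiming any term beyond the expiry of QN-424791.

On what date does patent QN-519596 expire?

1997-08-22

Natural term of QN-519596:
  Base: filing + 17 years → 11 May 1997.
  Regulatory Review Extension: +287 days → 22 February 1998.
  Response Delay Deduction: −184 days → 22 August 1997.
Expiry of referenced patent QN-424791:
  Base: filing + 17 years → 28 August 1995.
  Regulatory Review Extension: +1327 days → 16 April 1999.
Terminal disclaimer: QN-519596 expires on the earlier of 22 August 1997 and 16 April 1999.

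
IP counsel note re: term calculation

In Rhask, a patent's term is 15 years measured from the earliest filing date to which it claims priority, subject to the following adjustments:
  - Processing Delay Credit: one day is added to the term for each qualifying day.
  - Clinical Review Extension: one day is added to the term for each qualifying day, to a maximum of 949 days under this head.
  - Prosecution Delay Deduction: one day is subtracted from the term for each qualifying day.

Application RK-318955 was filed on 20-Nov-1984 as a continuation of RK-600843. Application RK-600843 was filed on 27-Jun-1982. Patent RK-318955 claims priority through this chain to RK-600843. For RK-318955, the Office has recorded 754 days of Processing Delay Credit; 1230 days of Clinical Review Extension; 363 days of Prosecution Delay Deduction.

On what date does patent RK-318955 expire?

February 26, 2001

Earliest priority filing: 27 June 1982.
Base term: 27 June 1982 + 15 years → 27 June 1997.
Processing Delay Credit: +754 days → 21 July 1999.
Clinical Review Extension: 1230 days claimed exceeds the 949-day cap, so +949 days → 24 February 2002.
Prosecution Delay Deduction: −363 days → 26 February 2001.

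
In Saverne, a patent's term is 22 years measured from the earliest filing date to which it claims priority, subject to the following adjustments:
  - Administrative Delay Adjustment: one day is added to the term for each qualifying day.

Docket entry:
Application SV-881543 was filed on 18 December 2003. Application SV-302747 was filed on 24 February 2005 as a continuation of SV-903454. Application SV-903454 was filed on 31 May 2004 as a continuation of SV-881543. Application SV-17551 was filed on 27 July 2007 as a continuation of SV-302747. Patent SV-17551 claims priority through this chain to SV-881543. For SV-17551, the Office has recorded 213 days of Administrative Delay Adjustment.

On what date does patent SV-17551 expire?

July 19, 2026

Earliest priority filing: 18 December 2003.
Base term: 18 December 2003 + 22 years → 18 December 2025.
Administrative Delay Adjustment: +213 days → 19 July 2026.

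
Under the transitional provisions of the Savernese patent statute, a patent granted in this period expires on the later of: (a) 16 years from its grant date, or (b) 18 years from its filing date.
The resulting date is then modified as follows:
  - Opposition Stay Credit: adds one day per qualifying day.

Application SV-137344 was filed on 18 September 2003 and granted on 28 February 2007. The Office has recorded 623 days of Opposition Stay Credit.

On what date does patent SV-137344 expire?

(a) grant + 16 years → 28 February 2023.
(b) filing + 18 years → 18 September 2021.
Later of the two: 28 February 2023.
Opposition Stay Credit: +623 days → 12 November 2024.

November 12, 2024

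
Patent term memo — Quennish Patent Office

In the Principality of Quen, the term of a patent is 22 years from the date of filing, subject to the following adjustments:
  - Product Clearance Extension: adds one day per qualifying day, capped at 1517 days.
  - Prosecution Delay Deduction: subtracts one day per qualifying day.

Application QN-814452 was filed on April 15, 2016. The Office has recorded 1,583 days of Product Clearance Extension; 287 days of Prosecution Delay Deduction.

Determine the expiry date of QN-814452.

Base term: filing date + 22 years → 15 April 2038.
Product Clearance Extension: 1583 days claimed exceeds the 1517-day cap, so +1517 days → 10 June 2042.
Prosecution Delay Deduction: −287 days → 27 August 2041.

August 27, 2041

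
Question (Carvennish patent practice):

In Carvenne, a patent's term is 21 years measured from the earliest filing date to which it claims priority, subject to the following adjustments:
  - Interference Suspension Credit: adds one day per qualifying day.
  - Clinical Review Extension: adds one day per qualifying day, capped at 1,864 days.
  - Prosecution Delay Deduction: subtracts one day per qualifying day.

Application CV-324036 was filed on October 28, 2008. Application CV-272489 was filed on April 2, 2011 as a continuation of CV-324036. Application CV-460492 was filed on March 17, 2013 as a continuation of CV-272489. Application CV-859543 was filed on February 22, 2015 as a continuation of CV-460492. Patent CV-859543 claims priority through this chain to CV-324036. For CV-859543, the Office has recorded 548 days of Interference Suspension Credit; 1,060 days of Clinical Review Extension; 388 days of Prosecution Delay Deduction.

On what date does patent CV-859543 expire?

2033-03-01

Earliest priority filing: 28 October 2008.
Base term: 28 October 2008 + 21 years → 28 October 2029.
Interference Suspension Credit: +548 days → 29 April 2031.
Clinical Review Extension: 1060 days (within the 1864-day cap) → +1060 days → 24 March 2034.
Prosecution Delay Deduction: −388 days → 1 March 2033.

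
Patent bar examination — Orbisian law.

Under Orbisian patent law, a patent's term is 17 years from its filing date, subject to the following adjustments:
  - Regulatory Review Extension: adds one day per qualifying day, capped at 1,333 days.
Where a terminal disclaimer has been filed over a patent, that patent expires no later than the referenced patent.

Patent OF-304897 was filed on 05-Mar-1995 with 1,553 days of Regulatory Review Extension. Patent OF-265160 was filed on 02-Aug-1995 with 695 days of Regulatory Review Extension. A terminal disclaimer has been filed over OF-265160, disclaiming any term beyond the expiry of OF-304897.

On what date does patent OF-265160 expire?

June 28, 2014

Natural term of OF-265160:
  Base: filing + 17 years → 2 August 2012.
  Regulatory Review Extension: 695 days (within the 1333-day cap) → +695 days → 28 June 2014.
Expiry of referenced patent OF-304897:
  Base: filing + 17 years → 5 March 2012.
  Regulatory Review Extension: 1553 days claimed exceeds the 1333-day cap, so +1333 days → 29 October 2015.
Terminal disclaimer: OF-265160 expires on the earlier of 28 June 2014 and 29 October 2015.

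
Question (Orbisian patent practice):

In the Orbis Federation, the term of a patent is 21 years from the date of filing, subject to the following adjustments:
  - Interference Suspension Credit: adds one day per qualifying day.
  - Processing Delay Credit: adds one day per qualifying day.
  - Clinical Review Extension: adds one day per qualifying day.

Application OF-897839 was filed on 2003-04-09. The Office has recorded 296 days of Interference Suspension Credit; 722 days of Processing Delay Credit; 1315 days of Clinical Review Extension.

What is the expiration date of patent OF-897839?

Base term: filing date + 21 years → 9 April 2024.
Interference Suspension Credit: +296 days → 30 January 2025.
Processing Delay Credit: +722 days → 22 January 2027.
Clinical Review Extension: +1315 days → 29 August 2030.

August 29, 2030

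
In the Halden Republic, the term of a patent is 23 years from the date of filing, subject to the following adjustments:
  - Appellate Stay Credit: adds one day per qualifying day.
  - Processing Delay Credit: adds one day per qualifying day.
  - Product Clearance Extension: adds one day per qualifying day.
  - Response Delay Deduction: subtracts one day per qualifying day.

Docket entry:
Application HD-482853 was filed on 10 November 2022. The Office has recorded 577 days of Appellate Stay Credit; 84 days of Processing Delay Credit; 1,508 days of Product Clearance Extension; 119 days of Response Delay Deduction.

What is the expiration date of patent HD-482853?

Base term: filing date + 23 years → 10 November 2045.
Appellate Stay Credit: +577 days → 10 June 2047.
Processing Delay Credit: +84 days → 2 September 2047.
Product Clearance Extension: +1508 days → 19 October 2051.
Response Delay Deduction: −119 days → 22 June 2051.

2051-06-22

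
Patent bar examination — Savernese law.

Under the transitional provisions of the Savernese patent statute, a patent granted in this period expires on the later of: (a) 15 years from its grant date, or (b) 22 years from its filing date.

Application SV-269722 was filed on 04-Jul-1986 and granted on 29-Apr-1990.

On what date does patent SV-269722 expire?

(a) grant + 15 years → 29 April 2005.
(b) filing + 22 years → 4 July 2008.
Later of the two: 4 July 2008.

July 4, 2008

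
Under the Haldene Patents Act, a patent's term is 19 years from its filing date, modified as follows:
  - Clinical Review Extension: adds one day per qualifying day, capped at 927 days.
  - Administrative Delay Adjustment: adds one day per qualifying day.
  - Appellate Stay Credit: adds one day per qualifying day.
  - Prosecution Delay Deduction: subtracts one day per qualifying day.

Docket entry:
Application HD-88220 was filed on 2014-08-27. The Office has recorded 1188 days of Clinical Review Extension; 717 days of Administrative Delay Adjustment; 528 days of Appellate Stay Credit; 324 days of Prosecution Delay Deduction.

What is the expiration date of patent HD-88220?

Base term: filing date + 19 years → 27 August 2033.
Clinical Review Extension: 1188 days claimed exceeds the 927-day cap, so +927 days → 11 March 2036.
Administrative Delay Adjustment: +717 days → 26 February 2038.
Appellate Stay Credit: +528 days → 8 August 2039.
Prosecution Delay Deduction: −324 days → 18 September 2038.

2038-09-18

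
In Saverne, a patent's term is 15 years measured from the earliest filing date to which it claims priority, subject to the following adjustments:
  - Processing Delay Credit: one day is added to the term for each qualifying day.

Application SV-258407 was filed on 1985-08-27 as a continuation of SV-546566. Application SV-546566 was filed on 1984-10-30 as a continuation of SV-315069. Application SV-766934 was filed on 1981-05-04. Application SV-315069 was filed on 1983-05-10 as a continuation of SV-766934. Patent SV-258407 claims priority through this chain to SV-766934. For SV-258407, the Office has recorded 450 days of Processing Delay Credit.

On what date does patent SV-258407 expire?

Earliest priority filing: 4 May 1981.
Base term: 4 May 1981 + 15 years → 4 May 1996.
Processing Delay Credit: +450 days → 28 July 1997.

1997-07-28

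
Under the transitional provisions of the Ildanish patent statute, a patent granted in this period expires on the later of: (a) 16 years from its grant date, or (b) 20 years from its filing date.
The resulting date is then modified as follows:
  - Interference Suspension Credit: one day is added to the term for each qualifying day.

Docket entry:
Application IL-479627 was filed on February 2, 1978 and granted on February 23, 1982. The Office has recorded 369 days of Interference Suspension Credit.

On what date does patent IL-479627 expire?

February 27, 1999

(a) grant + 16 years → 23 February 1998.
(b) filing + 20 years → 2 February 1998.
Later of the two: 23 February 1998.
Interference Suspension Credit: +369 days → 27 February 1999.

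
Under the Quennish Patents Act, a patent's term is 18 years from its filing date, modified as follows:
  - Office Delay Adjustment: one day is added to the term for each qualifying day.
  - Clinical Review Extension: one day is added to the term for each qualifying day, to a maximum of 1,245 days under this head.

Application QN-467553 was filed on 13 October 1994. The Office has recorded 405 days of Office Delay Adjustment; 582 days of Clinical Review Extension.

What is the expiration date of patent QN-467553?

Base term: filing date + 18 years → 13 October 2012.
Office Delay Adjustment: +405 days → 22 November 2013.
Clinical Review Extension: 582 days (within the 1245-day cap) → +582 days → 27 June 2015.

2015-06-27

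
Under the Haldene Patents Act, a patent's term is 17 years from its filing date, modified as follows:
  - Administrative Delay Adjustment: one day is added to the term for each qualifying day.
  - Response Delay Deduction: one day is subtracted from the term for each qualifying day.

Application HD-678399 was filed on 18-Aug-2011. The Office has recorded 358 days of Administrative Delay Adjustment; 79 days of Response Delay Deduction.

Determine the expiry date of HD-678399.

May 24, 2029

Base term: filing date + 17 years → 18 August 2028.
Administrative Delay Adjustment: +358 days → 11 August 2029.
Response Delay Deduction: −79 days → 24 May 2029.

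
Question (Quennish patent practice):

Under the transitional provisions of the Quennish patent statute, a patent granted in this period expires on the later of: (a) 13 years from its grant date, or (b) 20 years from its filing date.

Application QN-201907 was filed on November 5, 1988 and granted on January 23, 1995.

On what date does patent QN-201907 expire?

2008-11-05

(a) grant + 13 years → 23 January 2008.
(b) filing + 20 years → 5 November 2008.
Later of the two: 5 November 2008.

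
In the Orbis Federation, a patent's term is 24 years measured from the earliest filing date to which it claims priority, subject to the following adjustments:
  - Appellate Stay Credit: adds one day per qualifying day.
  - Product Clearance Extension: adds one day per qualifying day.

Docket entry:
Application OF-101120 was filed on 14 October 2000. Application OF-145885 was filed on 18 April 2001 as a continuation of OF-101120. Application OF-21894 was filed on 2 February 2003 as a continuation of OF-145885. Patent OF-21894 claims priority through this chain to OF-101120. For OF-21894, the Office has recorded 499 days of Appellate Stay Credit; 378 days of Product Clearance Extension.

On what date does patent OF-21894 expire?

Earliest priority filing: 14 October 2000.
Base term: 14 October 2000 + 24 years → 14 October 2024.
Appellate Stay Credit: +499 days → 25 February 2026.
Product Clearance Extension: +378 days → 10 March 2027.

March 10, 2027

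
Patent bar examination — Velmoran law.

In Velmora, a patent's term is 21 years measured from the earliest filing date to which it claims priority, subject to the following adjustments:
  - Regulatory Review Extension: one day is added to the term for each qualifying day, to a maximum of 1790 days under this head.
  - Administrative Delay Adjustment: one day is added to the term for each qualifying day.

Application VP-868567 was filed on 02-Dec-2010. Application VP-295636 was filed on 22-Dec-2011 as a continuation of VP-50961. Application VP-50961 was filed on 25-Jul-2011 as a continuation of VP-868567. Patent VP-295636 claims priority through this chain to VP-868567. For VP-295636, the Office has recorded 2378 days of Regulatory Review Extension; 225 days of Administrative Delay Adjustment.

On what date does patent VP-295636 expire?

Earliest priority filing: 2 December 2010.
Base term: 2 December 2010 + 21 years → 2 December 2031.
Regulatory Review Extension: 2378 days claimed exceeds the 1790-day cap, so +1790 days → 26 October 2036.
Administrative Delay Adjustment: +225 days → 8 June 2037.

2037-06-08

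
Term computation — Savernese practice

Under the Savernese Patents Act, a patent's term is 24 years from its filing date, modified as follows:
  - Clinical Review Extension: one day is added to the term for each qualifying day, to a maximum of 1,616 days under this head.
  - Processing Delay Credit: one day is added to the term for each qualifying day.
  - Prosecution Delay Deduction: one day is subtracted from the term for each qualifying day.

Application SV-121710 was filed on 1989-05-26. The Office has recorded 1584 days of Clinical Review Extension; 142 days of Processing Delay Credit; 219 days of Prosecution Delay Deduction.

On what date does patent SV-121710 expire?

Base term: filing date + 24 years → 26 May 2013.
Clinical Review Extension: 1584 days (within the 1616-day cap) → +1584 days → 26 September 2017.
Processing Delay Credit: +142 days → 15 February 2018.
Prosecution Delay Deduction: −219 days → 11 July 2017.

July 11, 2017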